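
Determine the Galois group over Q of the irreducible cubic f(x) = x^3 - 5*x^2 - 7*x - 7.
Gal(K/Q) = S_3 (symmetric group of order 6)

Compute the discriminant of x^3 + (-5)*x^2 + (-7)*x + (-7): Δ = -6636. Since Δ is not a rational square, the Galois group is not contained in A_3; it must be the full S_3 (irreducibility of the cubic rules out anything smaller).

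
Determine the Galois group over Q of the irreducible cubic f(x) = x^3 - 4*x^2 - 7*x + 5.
Gal(K/Q) = S_3 (symmetric group of order 6)

Compute the discriminant of x^3 + (-4)*x^2 + (-7)*x + (5): Δ = 5281. Since Δ is not a rational square, the Galois group is not contained in A_3; it must be the full S_3 (irreducibility of the cubic rules out anything smaller).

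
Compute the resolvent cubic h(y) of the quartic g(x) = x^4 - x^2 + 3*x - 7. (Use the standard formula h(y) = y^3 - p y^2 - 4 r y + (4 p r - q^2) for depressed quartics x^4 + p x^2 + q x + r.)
h(y) = y^3 + y^2 + 28*y + 19

Identify coefficients: p = -1, q = 3, r = -7.
Plug into h(y) = y^3 - p y^2 - 4 r y + (4 p r - q^2):
  h(y) = y^3 - (-1) y^2 - 4*(-7) y + (4*(-1)*(-7) - (3)^2)
       = y^3 + (1) y^2 + (28) y + (19).
Simplifying: h(y) = y^3 + y^2 + 28*y + 19.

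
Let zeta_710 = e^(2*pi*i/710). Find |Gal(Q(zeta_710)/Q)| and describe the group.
|Gal(Q(zeta_710)/Q)| = phi(710) = 280; group ≅ (Z/710Z)^* ≅ Z/4Z × Z/70Z

The n-th cyclotomic polynomial Φ_710(x) is the minimal polynomial of zeta_710 over Q and has degree phi(710) = 280. So Q(zeta_710) is a degree-280 Galois extension with Galois group (Z/710Z)^*. By CRT, (Z/710Z)^* ≅ (Z/2Z)^* × (Z/5Z)^* × (Z/71Z)^*. Each prime-power unit group is (Z/2Z)^* ≅ trivial group (order 1); (Z/5Z)^* ≅ Z/4Z; (Z/71Z)^* ≅ Z/70Z. Hence Gal(Q(zeta_710)/Q) ≅ Z/4Z × Z/70Z.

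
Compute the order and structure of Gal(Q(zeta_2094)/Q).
|Gal(Q(zeta_2094)/Q)| = phi(2094) = 696; group ≅ (Z/2094Z)^* ≅ Z/2Z × Z/348Z

The n-th cyclotomic polynomial Φ_2094(x) is the minimal polynomial of zeta_2094 over Q and has degree phi(2094) = 696. So Q(zeta_2094) is a degree-696 Galois extension with Galois group (Z/2094Z)^*. By CRT, (Z/2094Z)^* ≅ (Z/2Z)^* × (Z/3Z)^* × (Z/349Z)^*. Each prime-power unit group is (Z/2Z)^* ≅ trivial group (order 1); (Z/3Z)^* ≅ Z/2Z; (Z/349Z)^* ≅ Z/348Z. Hence Gal(Q(zeta_2094)/Q) ≅ Z/2Z × Z/348Z.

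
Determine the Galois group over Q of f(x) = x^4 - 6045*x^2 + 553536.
Gal(K/Q) = Z/2Z (cyclic of order 2)

f factors as (x^2 - 5952)(x^2 - 93), so the splitting field is K = Q(sqrt(5952), sqrt(93)). The squarefree part of 5952 is 93 and the squarefree part of 93 is also 93, so sqrt(5952) and sqrt(93) are both rational multiples of sqrt(93). Hence Q(sqrt(5952)) = Q(sqrt(93)) = Q(sqrt(93)), and the splitting field collapses to a single degree-2 extension with Galois group Z/2Z.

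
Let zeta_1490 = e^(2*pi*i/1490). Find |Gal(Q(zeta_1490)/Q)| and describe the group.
|Gal(Q(zeta_1490)/Q)| = phi(1490) = 592; group ≅ (Z/1490Z)^* ≅ Z/4Z × Z/148Z

The n-th cyclotomic polynomial Φ_1490(x) is the minimal polynomial of zeta_1490 over Q and has degree phi(1490) = 592. So Q(zeta_1490) is a degree-592 Galois extension with Galois group (Z/1490Z)^*. By CRT, (Z/1490Z)^* ≅ (Z/2Z)^* × (Z/5Z)^* × (Z/149Z)^*. Each prime-power unit group is (Z/2Z)^* ≅ trivial group (order 1); (Z/5Z)^* ≅ Z/4Z; (Z/149Z)^* ≅ Z/148Z. Hence Gal(Q(zeta_1490)/Q) ≅ Z/4Z × Z/148Z.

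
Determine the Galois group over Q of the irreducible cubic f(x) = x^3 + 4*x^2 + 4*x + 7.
Gal(K/Q) = S_3 (symmetric group of order 6)

Compute the discriminant of x^3 + (4)*x^2 + (4)*x + (7): Δ = -1099. Since Δ is not a rational square, the Galois group is not contained in A_3; it must be the full S_3 (irreducibility of the cubic rules out anything smaller).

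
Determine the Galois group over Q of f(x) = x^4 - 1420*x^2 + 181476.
Gal(K/Q) = Z/2Z (cyclic of order 2)

f factors as (x^2 - 1278)(x^2 - 142), so the splitting field is K = Q(sqrt(1278), sqrt(142)). The squarefree part of 1278 is 142 and the squarefree part of 142 is also 142, so sqrt(1278) and sqrt(142) are both rational multiples of sqrt(142). Hence Q(sqrt(1278)) = Q(sqrt(142)) = Q(sqrt(142)), and the splitting field collapses to a single degree-2 extension with Galois group Z/2Z.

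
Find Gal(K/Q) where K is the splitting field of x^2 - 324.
Gal(K/Q) = trivial group (order 1)

x^2 - 324 factors as (x - 18)(x + 18) over Q, so its splitting field is Q itself and the Galois group is trivial.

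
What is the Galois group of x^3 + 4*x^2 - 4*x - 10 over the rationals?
Gal(K/Q) = S_3 (symmetric group of order 6)

Compute the discriminant of x^3 + (4)*x^2 + (-4)*x + (-10): Δ = 3252. Since Δ is not a rational square, the Galois group is not contained in A_3; it must be the full S_3 (irreducibility of the cubic rules out anything smaller).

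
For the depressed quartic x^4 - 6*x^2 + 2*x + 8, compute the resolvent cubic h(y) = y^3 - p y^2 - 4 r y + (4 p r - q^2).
h(y) = y^3 + 6*y^2 - 32*y - 196

Identify coefficients: p = -6, q = 2, r = 8.
Plug into h(y) = y^3 - p y^2 - 4 r y + (4 p r - q^2):
  h(y) = y^3 - (-6) y^2 - 4*(8) y + (4*(-6)*(8) - (2)^2)
       = y^3 + (6) y^2 + (-32) y + (-196).
Simplifying: h(y) = y^3 + 6*y^2 - 32*y - 196.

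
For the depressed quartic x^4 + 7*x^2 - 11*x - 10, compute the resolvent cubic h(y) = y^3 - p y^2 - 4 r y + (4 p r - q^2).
h(y) = y^3 - 7*y^2 + 40*y - 401

Identify coefficients: p = 7, q = -11, r = -10.
Plug into h(y) = y^3 - p y^2 - 4 r y + (4 p r - q^2):
  h(y) = y^3 - (7) y^2 - 4*(-10) y + (4*(7)*(-10) - (-11)^2)
       = y^3 + (-7) y^2 + (40) y + (-401).
Simplifying: h(y) = y^3 - 7*y^2 + 40*y - 401.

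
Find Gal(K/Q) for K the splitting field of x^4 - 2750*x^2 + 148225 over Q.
Gal(K/Q) = Z/2Z (cyclic of order 2)

f factors as (x^2 - 55)(x^2 - 2695), so the splitting field is K = Q(sqrt(55), sqrt(2695)). The squarefree part of 55 is 55 and the squarefree part of 2695 is also 55, so sqrt(55) and sqrt(2695) are both rational multiples of sqrt(55). Hence Q(sqrt(55)) = Q(sqrt(2695)) = Q(sqrt(55)), and the splitting field collapses to a single degree-2 extension with Galois group Z/2Z.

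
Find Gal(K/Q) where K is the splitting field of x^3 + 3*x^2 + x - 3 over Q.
Gal(K/Q) = S_3 (symmetric group of order 6)

Compute the discriminant of x^3 + (3)*x^2 + (1)*x + (-3): Δ = -76. Since Δ is not a rational square, the Galois group is not contained in A_3; it must be the full S_3 (irreducibility of the cubic rules out anything smaller).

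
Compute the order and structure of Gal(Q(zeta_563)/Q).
|Gal(Q(zeta_563)/Q)| = phi(563) = 562; group ≅ (Z/563Z)^* ≅ Z/562Z

The n-th cyclotomic polynomial Φ_563(x) is the minimal polynomial of zeta_563 over Q and has degree phi(563) = 562. So Q(zeta_563) is a degree-562 Galois extension with Galois group (Z/563Z)^*. (Z/563Z)^* is cyclic since 563 is an odd prime power (or 4). Hence Gal(Q(zeta_563)/Q) ≅ Z/562Z.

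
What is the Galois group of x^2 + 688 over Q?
Gal(K/Q) = Z/2Z (cyclic of order 2)

x^2 + 688 is irreducible over Q since -688 is not a rational square. The splitting field Q(sqrt(-688)) has degree 2 over Q, and its unique nontrivial automorphism is sqrt(-688) ↦ -sqrt(-688). Hence Gal(Q(sqrt(-688))/Q) = Z/2Z.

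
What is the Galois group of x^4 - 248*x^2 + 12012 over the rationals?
Gal(K/Q) = V_4 (Klein four-group, Z/2Z × Z/2Z)

f factors as (x^2 - 66)(x^2 - 182), so the splitting field is K = Q(sqrt(66), sqrt(182)). The elements 66, 182, 12012 are all non-squares in Q, so sqrt(66) and sqrt(182) generate independent quadratic extensions. Thus [K:Q] = 4 and Gal(K/Q) is generated by the two order-2 automorphisms sqrt(66) ↦ -sqrt(66) and sqrt(182) ↦ -sqrt(182), giving V_4.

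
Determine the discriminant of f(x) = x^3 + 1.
Δ = -27

For a depressed cubic x^3 + p x + q the discriminant is Δ = -4 p^3 - 27 q^2 = -4*(0)^3 - 27*(1)^2 = 0 - 27 = -27.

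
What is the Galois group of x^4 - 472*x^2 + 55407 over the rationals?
Gal(K/Q) = V_4 (Klein four-group, Z/2Z × Z/2Z)

f factors as (x^2 - 219)(x^2 - 253), so the splitting field is K = Q(sqrt(219), sqrt(253)). The elements 219, 253, 55407 are all non-squares in Q, so sqrt(219) and sqrt(253) generate independent quadratic extensions. Thus [K:Q] = 4 and Gal(K/Q) is generated by the two order-2 automorphisms sqrt(219) ↦ -sqrt(219) and sqrt(253) ↦ -sqrt(253), giving V_4.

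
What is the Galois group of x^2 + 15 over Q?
Gal(K/Q) = Z/2Z (cyclic of order 2)

x^2 + 15 is irreducible over Q since -15 is not a rational square. The splitting field Q(sqrt(-15)) has degree 2 over Q, and its unique nontrivial automorphism is sqrt(-15) ↦ -sqrt(-15). Hence Gal(Q(sqrt(-15))/Q) = Z/2Z.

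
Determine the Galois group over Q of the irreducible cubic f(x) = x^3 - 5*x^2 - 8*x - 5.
Gal(K/Q) = S_3 (symmetric group of order 6)

Compute the discriminant of x^3 + (-5)*x^2 + (-8)*x + (-5): Δ = -3127. Since Δ is not a rational square, the Galois group is not contained in A_3; it must be the full S_3 (irreducibility of the cubic rules out anything smaller).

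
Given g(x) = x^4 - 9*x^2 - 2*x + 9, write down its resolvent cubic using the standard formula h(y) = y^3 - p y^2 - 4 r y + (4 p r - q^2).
h(y) = y^3 + 9*y^2 - 36*y - 328

Identify coefficients: p = -9, q = -2, r = 9.
Plug into h(y) = y^3 - p y^2 - 4 r y + (4 p r - q^2):
  h(y) = y^3 - (-9) y^2 - 4*(9) y + (4*(-9)*(9) - (-2)^2)
       = y^3 + (9) y^2 + (-36) y + (-328).
Simplifying: h(y) = y^3 + 9*y^2 - 36*y - 328.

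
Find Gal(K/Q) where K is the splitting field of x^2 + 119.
Gal(K/Q) = Z/2Z (cyclic of order 2)

x^2 + 119 is irreducible over Q since -119 is not a rational square. The splitting field Q(sqrt(-119)) has degree 2 over Q, and its unique nontrivial automorphism is sqrt(-119) ↦ -sqrt(-119). Hence Gal(Q(sqrt(-119))/Q) = Z/2Z.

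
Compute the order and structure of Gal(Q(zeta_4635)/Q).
|Gal(Q(zeta_4635)/Q)| = phi(4635) = 2448; group ≅ (Z/4635Z)^* ≅ Z/4Z × Z/6Z × Z/102Z

The n-th cyclotomic polynomial Φ_4635(x) is the minimal polynomial of zeta_4635 over Q and has degree phi(4635) = 2448. So Q(zeta_4635) is a degree-2448 Galois extension with Galois group (Z/4635Z)^*. By CRT, (Z/4635Z)^* ≅ (Z/9Z)^* × (Z/5Z)^* × (Z/103Z)^*. Each prime-power unit group is (Z/9Z)^* ≅ Z/6Z; (Z/5Z)^* ≅ Z/4Z; (Z/103Z)^* ≅ Z/102Z. Hence Gal(Q(zeta_4635)/Q) ≅ Z/4Z × Z/6Z × Z/102Z.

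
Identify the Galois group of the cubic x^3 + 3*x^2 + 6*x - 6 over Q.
Gal(K/Q) = S_3 (symmetric group of order 6)

Compute the discriminant of x^3 + (3)*x^2 + (6)*x + (-6): Δ = -2808. Since Δ is not a rational square, the Galois group is not contained in A_3; it must be the full S_3 (irreducibility of the cubic rules out anything smaller).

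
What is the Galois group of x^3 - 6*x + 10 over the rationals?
Gal(K/Q) = S_3 (symmetric group of order 6)

Compute the discriminant of x^3 + (0)*x^2 + (-6)*x + (10): Δ = -1836. Since Δ is not a rational square, the Galois group is not contained in A_3; it must be the full S_3 (irreducibility of the cubic rules out anything smaller).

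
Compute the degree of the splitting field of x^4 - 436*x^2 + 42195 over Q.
[K:Q] = 4

f factors as (x^2 - 145)(x^2 - 291); the splitting field is K = Q(sqrt(145), sqrt(291)). Since 145, 291, and 42195 are all non-squares in Q, the three subfields Q(sqrt(145)), Q(sqrt(291)), Q(sqrt(42195)) are distinct degree-2 extensions, so [K:Q] = 4 (Klein four Galois group).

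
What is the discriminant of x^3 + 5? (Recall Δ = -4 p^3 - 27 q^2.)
Δ = -675

For a depressed cubic x^3 + p x + q the discriminant is Δ = -4 p^3 - 27 q^2 = -4*(0)^3 - 27*(5)^2 = 0 - 675 = -675.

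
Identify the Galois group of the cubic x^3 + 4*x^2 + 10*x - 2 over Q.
Gal(K/Q) = S_3 (symmetric group of order 6)

Compute the discriminant of x^3 + (4)*x^2 + (10)*x + (-2): Δ = -3436. Since Δ is not a rational square, the Galois group is not contained in A_3; it must be the full S_3 (irreducibility of the cubic rules out anything smaller).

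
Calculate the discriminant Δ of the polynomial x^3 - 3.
Δ = -243

For a depressed cubic x^3 + p x + q the discriminant is Δ = -4 p^3 - 27 q^2 = -4*(0)^3 - 27*(-3)^2 = 0 - 243 = -243.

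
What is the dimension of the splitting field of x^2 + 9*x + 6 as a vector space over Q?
[K:Q] = 2

The discriminant of x^2 + (9)*x + (6) is b^2 - 4c = 81 - (24) = 57. Since 57 is not a perfect square in Q, the polynomial is irreducible over Q. Its two roots generate a degree-2 extension, so [K:Q] = 2.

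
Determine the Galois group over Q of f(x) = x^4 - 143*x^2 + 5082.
Gal(K/Q) = V_4 (Klein four-group, Z/2Z × Z/2Z)

f factors as (x^2 - 77)(x^2 - 66), so the splitting field is K = Q(sqrt(77), sqrt(66)). The elements 77, 66, 5082 are all non-squares in Q, so sqrt(77) and sqrt(66) generate independent quadratic extensions. Thus [K:Q] = 4 and Gal(K/Q) is generated by the two order-2 automorphisms sqrt(77) ↦ -sqrt(77) and sqrt(66) ↦ -sqrt(66), giving V_4.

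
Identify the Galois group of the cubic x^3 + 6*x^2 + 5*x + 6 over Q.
Gal(K/Q) = S_3 (symmetric group of order 6)

Compute the discriminant of x^3 + (6)*x^2 + (5)*x + (6): Δ = -2516. Since Δ is not a rational square, the Galois group is not contained in A_3; it must be the full S_3 (irreducibility of the cubic rules out anything smaller).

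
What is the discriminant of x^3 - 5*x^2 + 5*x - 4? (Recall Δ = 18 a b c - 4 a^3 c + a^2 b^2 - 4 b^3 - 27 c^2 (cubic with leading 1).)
Δ = -507

For x^3 + a x^2 + b x + c the discriminant is Δ = 18 a b c - 4 a^3 c + a^2 b^2 - 4 b^3 - 27 c^2.
Plug a = -5, b = 5, c = -4:
  18*(-5)*(5)*(-4) - 4*(-5)^3*(-4) + (-5)^2*(5)^2 - 4*(5)^3 - 27*(-4)^2
  = 1800 + (-2000) + 625 + (-500) + (-432)
  = -507.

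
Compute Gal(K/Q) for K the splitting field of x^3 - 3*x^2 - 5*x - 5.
Gal(K/Q) = S_3 (symmetric group of order 6)

Compute the discriminant of x^3 + (-3)*x^2 + (-5)*x + (-5): Δ = -1840. Since Δ is not a rational square, the Galois group is not contained in A_3; it must be the full S_3 (irreducibility of the cubic rules out anything smaller).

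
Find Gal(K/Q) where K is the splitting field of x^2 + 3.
Gal(K/Q) = Z/2Z (cyclic of order 2)

x^2 + 3 is irreducible over Q since -3 is not a rational square. The splitting field Q(sqrt(-3)) has degree 2 over Q, and its unique nontrivial automorphism is sqrt(-3) ↦ -sqrt(-3). Hence Gal(Q(sqrt(-3))/Q) = Z/2Z.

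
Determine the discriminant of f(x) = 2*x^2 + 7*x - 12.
Δ = 145

For a quadratic a x^2 + b x + c the discriminant is Δ = b^2 - 4ac = (7)^2 - 4*(2)*(-12) = 49 - (-96) = 145.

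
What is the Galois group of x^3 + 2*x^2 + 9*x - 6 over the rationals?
Gal(K/Q) = S_3 (symmetric group of order 6)

Compute the discriminant of x^3 + (2)*x^2 + (9)*x + (-6): Δ = -5316. Since Δ is not a rational square, the Galois group is not contained in A_3; it must be the full S_3 (irreducibility of the cubic rules out anything smaller).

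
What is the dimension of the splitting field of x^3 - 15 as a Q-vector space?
[K:Q] = 6

x^3 - 15 has one real root r = 15^(1/3) and two complex roots r*zeta_3, r*zeta_3^2 where zeta_3 = e^(2*pi*i/3). The splitting field is Q(r, zeta_3). [Q(r):Q] = 3 and [Q(zeta_3):Q] = 2 with gcd = 1, so [Q(r, zeta_3):Q] = 3 * 2 = 6.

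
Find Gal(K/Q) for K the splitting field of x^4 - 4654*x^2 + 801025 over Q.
Gal(K/Q) = Z/2Z (cyclic of order 2)

f factors as (x^2 - 179)(x^2 - 4475), so the splitting field is K = Q(sqrt(179), sqrt(4475)). The squarefree part of 179 is 179 and the squarefree part of 4475 is also 179, so sqrt(179) and sqrt(4475) are both rational multiples of sqrt(179). Hence Q(sqrt(179)) = Q(sqrt(4475)) = Q(sqrt(179)), and the splitting field collapses to a single degree-2 extension with Galois group Z/2Z.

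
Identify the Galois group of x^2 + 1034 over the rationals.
Gal(K/Q) = Z/2Z (cyclic of order 2)

x^2 + 1034 is irreducible over Q since -1034 is not a rational square. The splitting field Q(sqrt(-1034)) has degree 2 over Q, and its unique nontrivial automorphism is sqrt(-1034) ↦ -sqrt(-1034). Hence Gal(Q(sqrt(-1034))/Q) = Z/2Z.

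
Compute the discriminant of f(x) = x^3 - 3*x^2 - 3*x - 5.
Δ = -1836

For x^3 + a x^2 + b x + c the discriminant is Δ = 18 a b c - 4 a^3 c + a^2 b^2 - 4 b^3 - 27 c^2.
Plug a = -3, b = -3, c = -5:
  18*(-3)*(-3)*(-5) - 4*(-3)^3*(-5) + (-3)^2*(-3)^2 - 4*(-3)^3 - 27*(-5)^2
  = -810 + (-540) + 81 + (108) + (-675)
  = -1836.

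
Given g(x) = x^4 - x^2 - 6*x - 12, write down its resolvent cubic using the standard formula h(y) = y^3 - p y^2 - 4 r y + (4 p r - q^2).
h(y) = y^3 + y^2 + 48*y + 12

Identify coefficients: p = -1, q = -6, r = -12.
Plug into h(y) = y^3 - p y^2 - 4 r y + (4 p r - q^2):
  h(y) = y^3 - (-1) y^2 - 4*(-12) y + (4*(-1)*(-12) - (-6)^2)
       = y^3 + (1) y^2 + (48) y + (12).
Simplifying: h(y) = y^3 + y^2 + 48*y + 12.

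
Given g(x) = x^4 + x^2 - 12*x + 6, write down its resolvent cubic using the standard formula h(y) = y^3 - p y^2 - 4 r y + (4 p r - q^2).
h(y) = y^3 - y^2 - 24*y - 120

Identify coefficients: p = 1, q = -12, r = 6.
Plug into h(y) = y^3 - p y^2 - 4 r y + (4 p r - q^2):
  h(y) = y^3 - (1) y^2 - 4*(6) y + (4*(1)*(6) - (-12)^2)
       = y^3 + (-1) y^2 + (-24) y + (-120).
Simplifying: h(y) = y^3 - y^2 - 24*y - 120.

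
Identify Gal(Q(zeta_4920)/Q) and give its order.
|Gal(Q(zeta_4920)/Q)| = phi(4920) = 1280; group ≅ (Z/4920Z)^* ≅ Z/2Z × Z/2Z × Z/2Z × Z/4Z × Z/40Z

The n-th cyclotomic polynomial Φ_4920(x) is the minimal polynomial of zeta_4920 over Q and has degree phi(4920) = 1280. So Q(zeta_4920) is a degree-1280 Galois extension with Galois group (Z/4920Z)^*. By CRT, (Z/4920Z)^* ≅ (Z/8Z)^* × (Z/3Z)^* × (Z/5Z)^* × (Z/41Z)^*. Each prime-power unit group is (Z/8Z)^* ≅ Z/2Z × Z/2Z; (Z/3Z)^* ≅ Z/2Z; (Z/5Z)^* ≅ Z/4Z; (Z/41Z)^* ≅ Z/40Z. Hence Gal(Q(zeta_4920)/Q) ≅ Z/2Z × Z/2Z × Z/2Z × Z/4Z × Z/40Z.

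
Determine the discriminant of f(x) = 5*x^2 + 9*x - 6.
Δ = 201

For a quadratic a x^2 + b x + c the discriminant is Δ = b^2 - 4ac = (9)^2 - 4*(5)*(-6) = 81 - (-120) = 201.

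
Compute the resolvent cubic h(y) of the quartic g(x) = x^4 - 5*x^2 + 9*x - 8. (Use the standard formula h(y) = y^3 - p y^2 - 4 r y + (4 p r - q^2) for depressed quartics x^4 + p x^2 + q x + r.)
h(y) = y^3 + 5*y^2 + 32*y + 79

Identify coefficients: p = -5, q = 9, r = -8.
Plug into h(y) = y^3 - p y^2 - 4 r y + (4 p r - q^2):
  h(y) = y^3 - (-5) y^2 - 4*(-8) y + (4*(-5)*(-8) - (9)^2)
       = y^3 + (5) y^2 + (32) y + (79).
Simplifying: h(y) = y^3 + 5*y^2 + 32*y + 79.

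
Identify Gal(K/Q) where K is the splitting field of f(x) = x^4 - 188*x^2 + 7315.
Gal(K/Q) = V_4 (Klein four-group, Z/2Z × Z/2Z)

f factors as (x^2 - 133)(x^2 - 55), so the splitting field is K = Q(sqrt(133), sqrt(55)). The elements 133, 55, 7315 are all non-squares in Q, so sqrt(133) and sqrt(55) generate independent quadratic extensions. Thus [K:Q] = 4 and Gal(K/Q) is generated by the two order-2 automorphisms sqrt(133) ↦ -sqrt(133) and sqrt(55) ↦ -sqrt(55), giving V_4.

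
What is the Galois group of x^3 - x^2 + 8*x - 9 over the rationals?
Gal(K/Q) = S_3 (symmetric group of order 6)

Compute the discriminant of x^3 + (-1)*x^2 + (8)*x + (-9): Δ = -2911. Since Δ is not a rational square, the Galois group is not contained in A_3; it must be the full S_3 (irreducibility of the cubic rules out anything smaller).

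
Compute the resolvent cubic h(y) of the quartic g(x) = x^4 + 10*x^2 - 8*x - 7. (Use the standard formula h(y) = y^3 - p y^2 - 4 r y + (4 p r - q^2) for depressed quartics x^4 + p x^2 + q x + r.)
h(y) = y^3 - 10*y^2 + 28*y - 344

Identify coefficients: p = 10, q = -8, r = -7.
Plug into h(y) = y^3 - p y^2 - 4 r y + (4 p r - q^2):
  h(y) = y^3 - (10) y^2 - 4*(-7) y + (4*(10)*(-7) - (-8)^2)
       = y^3 + (-10) y^2 + (28) y + (-344).
Simplifying: h(y) = y^3 - 10*y^2 + 28*y - 344.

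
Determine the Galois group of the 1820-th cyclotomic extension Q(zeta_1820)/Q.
|Gal(Q(zeta_1820)/Q)| = phi(1820) = 576; group ≅ (Z/1820Z)^* ≅ Z/2Z × Z/4Z × Z/6Z × Z/12Z

The n-th cyclotomic polynomial Φ_1820(x) is the minimal polynomial of zeta_1820 over Q and has degree phi(1820) = 576. So Q(zeta_1820) is a degree-576 Galois extension with Galois group (Z/1820Z)^*. By CRT, (Z/1820Z)^* ≅ (Z/4Z)^* × (Z/5Z)^* × (Z/7Z)^* × (Z/13Z)^*. Each prime-power unit group is (Z/4Z)^* ≅ Z/2Z; (Z/5Z)^* ≅ Z/4Z; (Z/7Z)^* ≅ Z/6Z; (Z/13Z)^* ≅ Z/12Z. Hence Gal(Q(zeta_1820)/Q) ≅ Z/2Z × Z/4Z × Z/6Z × Z/12Z.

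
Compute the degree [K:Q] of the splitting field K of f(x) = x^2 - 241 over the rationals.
[K:Q] = 2

The polynomial x^2 - 241 is irreducible over Q since 241 is not a perfect square. Its splitting field is Q(sqrt(241)), which has degree 2 over Q.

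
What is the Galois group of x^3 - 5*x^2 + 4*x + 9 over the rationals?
Gal(K/Q) = S_3 (symmetric group of order 6)

Compute the discriminant of x^3 + (-5)*x^2 + (4)*x + (9): Δ = -783. Since Δ is not a rational square, the Galois group is not contained in A_3; it must be the full S_3 (irreducibility of the cubic rules out anything smaller).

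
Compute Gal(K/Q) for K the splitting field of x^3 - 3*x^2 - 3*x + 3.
Gal(K/Q) = S_3 (symmetric group of order 6)

Compute the discriminant of x^3 + (-3)*x^2 + (-3)*x + (3): Δ = 756. Since Δ is not a rational square, the Galois group is not contained in A_3; it must be the full S_3 (irreducibility of the cubic rules out anything smaller).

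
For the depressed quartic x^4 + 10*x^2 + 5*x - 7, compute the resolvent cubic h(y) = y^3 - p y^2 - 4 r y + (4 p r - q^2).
h(y) = y^3 - 10*y^2 + 28*y - 305

Identify coefficients: p = 10, q = 5, r = -7.
Plug into h(y) = y^3 - p y^2 - 4 r y + (4 p r - q^2):
  h(y) = y^3 - (10) y^2 - 4*(-7) y + (4*(10)*(-7) - (5)^2)
       = y^3 + (-10) y^2 + (28) y + (-305).
Simplifying: h(y) = y^3 - 10*y^2 + 28*y - 305.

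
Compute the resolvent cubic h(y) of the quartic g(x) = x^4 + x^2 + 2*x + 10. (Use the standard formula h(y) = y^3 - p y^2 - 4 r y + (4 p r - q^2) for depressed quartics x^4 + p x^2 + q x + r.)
h(y) = y^3 - y^2 - 40*y + 36

Identify coefficients: p = 1, q = 2, r = 10.
Plug into h(y) = y^3 - p y^2 - 4 r y + (4 p r - q^2):
  h(y) = y^3 - (1) y^2 - 4*(10) y + (4*(1)*(10) - (2)^2)
       = y^3 + (-1) y^2 + (-40) y + (36).
Simplifying: h(y) = y^3 - y^2 - 40*y + 36.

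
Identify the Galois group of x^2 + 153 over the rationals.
Gal(K/Q) = Z/2Z (cyclic of order 2)

x^2 + 153 is irreducible over Q since -153 is not a rational square. The splitting field Q(sqrt(-153)) has degree 2 over Q, and its unique nontrivial automorphism is sqrt(-153) ↦ -sqrt(-153). Hence Gal(Q(sqrt(-153))/Q) = Z/2Z.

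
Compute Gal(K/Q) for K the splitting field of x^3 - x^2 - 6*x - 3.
Gal(K/Q) = S_3 (symmetric group of order 6)

Compute the discriminant of x^3 + (-1)*x^2 + (-6)*x + (-3): Δ = 321. Since Δ is not a rational square, the Galois group is not contained in A_3; it must be the full S_3 (irreducibility of the cubic rules out anything smaller).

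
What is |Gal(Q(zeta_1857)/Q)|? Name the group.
|Gal(Q(zeta_1857)/Q)| = phi(1857) = 1236; group ≅ (Z/1857Z)^* ≅ Z/2Z × Z/618Z

The n-th cyclotomic polynomial Φ_1857(x) is the minimal polynomial of zeta_1857 over Q and has degree phi(1857) = 1236. So Q(zeta_1857) is a degree-1236 Galois extension with Galois group (Z/1857Z)^*. By CRT, (Z/1857Z)^* ≅ (Z/3Z)^* × (Z/619Z)^*. Each prime-power unit group is (Z/3Z)^* ≅ Z/2Z; (Z/619Z)^* ≅ Z/618Z. Hence Gal(Q(zeta_1857)/Q) ≅ Z/2Z × Z/618Z.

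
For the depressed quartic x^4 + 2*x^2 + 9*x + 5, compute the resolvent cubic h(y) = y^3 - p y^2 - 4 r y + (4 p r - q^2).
h(y) = y^3 - 2*y^2 - 20*y - 41

Identify coefficients: p = 2, q = 9, r = 5.
Plug into h(y) = y^3 - p y^2 - 4 r y + (4 p r - q^2):
  h(y) = y^3 - (2) y^2 - 4*(5) y + (4*(2)*(5) - (9)^2)
       = y^3 + (-2) y^2 + (-20) y + (-41).
Simplifying: h(y) = y^3 - 2*y^2 - 20*y - 41.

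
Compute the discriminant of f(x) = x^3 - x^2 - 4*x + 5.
Δ = -23

For x^3 + a x^2 + b x + c the discriminant is Δ = 18 a b c - 4 a^3 c + a^2 b^2 - 4 b^3 - 27 c^2.
Plug a = -1, b = -4, c = 5:
  18*(-1)*(-4)*(5) - 4*(-1)^3*(5) + (-1)^2*(-4)^2 - 4*(-4)^3 - 27*(5)^2
  = 360 + (20) + 16 + (256) + (-675)
  = -23.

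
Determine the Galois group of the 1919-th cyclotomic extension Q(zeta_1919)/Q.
|Gal(Q(zeta_1919)/Q)| = phi(1919) = 1800; group ≅ (Z/1919Z)^* ≅ Z/18Z × Z/100Z

The n-th cyclotomic polynomial Φ_1919(x) is the minimal polynomial of zeta_1919 over Q and has degree phi(1919) = 1800. So Q(zeta_1919) is a degree-1800 Galois extension with Galois group (Z/1919Z)^*. By CRT, (Z/1919Z)^* ≅ (Z/19Z)^* × (Z/101Z)^*. Each prime-power unit group is (Z/19Z)^* ≅ Z/18Z; (Z/101Z)^* ≅ Z/100Z. Hence Gal(Q(zeta_1919)/Q) ≅ Z/18Z × Z/100Z.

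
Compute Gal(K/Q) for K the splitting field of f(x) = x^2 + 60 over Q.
Gal(K/Q) = Z/2Z (cyclic of order 2)

x^2 + 60 is irreducible over Q since -60 is not a rational square. The splitting field Q(sqrt(-60)) has degree 2 over Q, and its unique nontrivial automorphism is sqrt(-60) ↦ -sqrt(-60). Hence Gal(Q(sqrt(-60))/Q) = Z/2Z.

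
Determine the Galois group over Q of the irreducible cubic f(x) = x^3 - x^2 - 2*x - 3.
Gal(K/Q) = S_3 (symmetric group of order 6)

Compute the discriminant of x^3 + (-1)*x^2 + (-2)*x + (-3): Δ = -327. Since Δ is not a rational square, the Galois group is not contained in A_3; it must be the full S_3 (irreducibility of the cubic rules out anything smaller).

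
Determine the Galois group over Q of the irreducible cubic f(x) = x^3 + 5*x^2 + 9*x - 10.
Gal(K/Q) = S_3 (symmetric group of order 6)

Compute the discriminant of x^3 + (5)*x^2 + (9)*x + (-10): Δ = -6691. Since Δ is not a rational square, the Galois group is not contained in A_3; it must be the full S_3 (irreducibility of the cubic rules out anything smaller).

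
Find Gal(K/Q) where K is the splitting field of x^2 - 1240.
Gal(K/Q) = Z/2Z (cyclic of order 2)

x^2 - 1240 is irreducible over Q since 1240 is not a rational square. The splitting field Q(sqrt(1240)) has degree 2 over Q, and its unique nontrivial automorphism is sqrt(1240) ↦ -sqrt(1240). Hence Gal(Q(sqrt(1240))/Q) = Z/2Z.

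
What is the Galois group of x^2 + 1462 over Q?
Gal(K/Q) = Z/2Z (cyclic of order 2)

x^2 + 1462 is irreducible over Q since -1462 is not a rational square. The splitting field Q(sqrt(-1462)) has degree 2 over Q, and its unique nontrivial automorphism is sqrt(-1462) ↦ -sqrt(-1462). Hence Gal(Q(sqrt(-1462))/Q) = Z/2Z.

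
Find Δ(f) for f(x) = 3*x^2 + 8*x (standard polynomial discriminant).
Δ = 64

For a quadratic a x^2 + b x + c the discriminant is Δ = b^2 - 4ac = (8)^2 - 4*(3)*(0) = 64 - (0) = 64.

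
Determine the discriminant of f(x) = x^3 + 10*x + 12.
Δ = -7888

For a depressed cubic x^3 + p x + q the discriminant is Δ = -4 p^3 - 27 q^2 = -4*(10)^3 - 27*(12)^2 = -4000 - 3888 = -7888.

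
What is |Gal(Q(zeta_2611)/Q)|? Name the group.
|Gal(Q(zeta_2611)/Q)| = phi(2611) = 2232; group ≅ (Z/2611Z)^* ≅ Z/6Z × Z/372Z

The n-th cyclotomic polynomial Φ_2611(x) is the minimal polynomial of zeta_2611 over Q and has degree phi(2611) = 2232. So Q(zeta_2611) is a degree-2232 Galois extension with Galois group (Z/2611Z)^*. By CRT, (Z/2611Z)^* ≅ (Z/7Z)^* × (Z/373Z)^*. Each prime-power unit group is (Z/7Z)^* ≅ Z/6Z; (Z/373Z)^* ≅ Z/372Z. Hence Gal(Q(zeta_2611)/Q) ≅ Z/6Z × Z/372Z.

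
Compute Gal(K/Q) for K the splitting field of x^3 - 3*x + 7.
Gal(K/Q) = S_3 (symmetric group of order 6)

Compute the discriminant of x^3 + (0)*x^2 + (-3)*x + (7): Δ = -1215. Since Δ is not a rational square, the Galois group is not contained in A_3; it must be the full S_3 (irreducibility of the cubic rules out anything smaller).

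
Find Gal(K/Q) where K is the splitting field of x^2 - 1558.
Gal(K/Q) = Z/2Z (cyclic of order 2)

x^2 - 1558 is irreducible over Q since 1558 is not a rational square. The splitting field Q(sqrt(1558)) has degree 2 over Q, and its unique nontrivial automorphism is sqrt(1558) ↦ -sqrt(1558). Hence Gal(Q(sqrt(1558))/Q) = Z/2Z.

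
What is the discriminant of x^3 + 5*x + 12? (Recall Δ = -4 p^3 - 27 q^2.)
Δ = -4388

For a depressed cubic x^3 + p x + q the discriminant is Δ = -4 p^3 - 27 q^2 = -4*(5)^3 - 27*(12)^2 = -500 - 3888 = -4388.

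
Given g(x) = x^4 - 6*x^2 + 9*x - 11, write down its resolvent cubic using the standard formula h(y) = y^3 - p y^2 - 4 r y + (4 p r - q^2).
h(y) = y^3 + 6*y^2 + 44*y + 183

Identify coefficients: p = -6, q = 9, r = -11.
Plug into h(y) = y^3 - p y^2 - 4 r y + (4 p r - q^2):
  h(y) = y^3 - (-6) y^2 - 4*(-11) y + (4*(-6)*(-11) - (9)^2)
       = y^3 + (6) y^2 + (44) y + (183).
Simplifying: h(y) = y^3 + 6*y^2 + 44*y + 183.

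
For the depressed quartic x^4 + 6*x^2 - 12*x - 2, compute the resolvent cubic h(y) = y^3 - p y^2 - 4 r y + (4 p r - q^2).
h(y) = y^3 - 6*y^2 + 8*y - 192

Identify coefficients: p = 6, q = -12, r = -2.
Plug into h(y) = y^3 - p y^2 - 4 r y + (4 p r - q^2):
  h(y) = y^3 - (6) y^2 - 4*(-2) y + (4*(6)*(-2) - (-12)^2)
       = y^3 + (-6) y^2 + (8) y + (-192).
Simplifying: h(y) = y^3 - 6*y^2 + 8*y - 192.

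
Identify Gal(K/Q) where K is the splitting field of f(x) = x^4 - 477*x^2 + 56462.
Gal(K/Q) = V_4 (Klein four-group, Z/2Z × Z/2Z)

f factors as (x^2 - 259)(x^2 - 218), so the splitting field is K = Q(sqrt(259), sqrt(218)). The elements 259, 218, 56462 are all non-squares in Q, so sqrt(259) and sqrt(218) generate independent quadratic extensions. Thus [K:Q] = 4 and Gal(K/Q) is generated by the two order-2 automorphisms sqrt(259) ↦ -sqrt(259) and sqrt(218) ↦ -sqrt(218), giving V_4.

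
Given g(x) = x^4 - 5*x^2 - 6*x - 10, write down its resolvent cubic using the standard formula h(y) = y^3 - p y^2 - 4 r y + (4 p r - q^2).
h(y) = y^3 + 5*y^2 + 40*y + 164

Identify coefficients: p = -5, q = -6, r = -10.
Plug into h(y) = y^3 - p y^2 - 4 r y + (4 p r - q^2):
  h(y) = y^3 - (-5) y^2 - 4*(-10) y + (4*(-5)*(-10) - (-6)^2)
       = y^3 + (5) y^2 + (40) y + (164).
Simplifying: h(y) = y^3 + 5*y^2 + 40*y + 164.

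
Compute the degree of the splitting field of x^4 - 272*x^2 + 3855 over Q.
[K:Q] = 4

f factors as (x^2 - 15)(x^2 - 257); the splitting field is K = Q(sqrt(15), sqrt(257)). Since 15, 257, and 3855 are all non-squares in Q, the three subfields Q(sqrt(15)), Q(sqrt(257)), Q(sqrt(3855)) are distinct degree-2 extensions, so [K:Q] = 4 (Klein four Galois group).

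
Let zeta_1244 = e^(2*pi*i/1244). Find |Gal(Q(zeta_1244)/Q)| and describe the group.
|Gal(Q(zeta_1244)/Q)| = phi(1244) = 620; group ≅ (Z/1244Z)^* ≅ Z/2Z × Z/310Z

The n-th cyclotomic polynomial Φ_1244(x) is the minimal polynomial of zeta_1244 over Q and has degree phi(1244) = 620. So Q(zeta_1244) is a degree-620 Galois extension with Galois group (Z/1244Z)^*. By CRT, (Z/1244Z)^* ≅ (Z/4Z)^* × (Z/311Z)^*. Each prime-power unit group is (Z/4Z)^* ≅ Z/2Z; (Z/311Z)^* ≅ Z/310Z. Hence Gal(Q(zeta_1244)/Q) ≅ Z/2Z × Z/310Z.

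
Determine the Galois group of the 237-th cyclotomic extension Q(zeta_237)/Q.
|Gal(Q(zeta_237)/Q)| = phi(237) = 156; group ≅ (Z/237Z)^* ≅ Z/2Z × Z/78Z

The n-th cyclotomic polynomial Φ_237(x) is the minimal polynomial of zeta_237 over Q and has degree phi(237) = 156. So Q(zeta_237) is a degree-156 Galois extension with Galois group (Z/237Z)^*. By CRT, (Z/237Z)^* ≅ (Z/3Z)^* × (Z/79Z)^*. Each prime-power unit group is (Z/3Z)^* ≅ Z/2Z; (Z/79Z)^* ≅ Z/78Z. Hence Gal(Q(zeta_237)/Q) ≅ Z/2Z × Z/78Z.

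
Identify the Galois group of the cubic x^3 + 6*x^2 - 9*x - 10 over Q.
Gal(K/Q) = S_3 (symmetric group of order 6)

Compute the discriminant of x^3 + (6)*x^2 + (-9)*x + (-10): Δ = 21492. Since Δ is not a rational square, the Galois group is not contained in A_3; it must be the full S_3 (irreducibility of the cubic rules out anything smaller).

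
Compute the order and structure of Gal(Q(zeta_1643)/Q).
|Gal(Q(zeta_1643)/Q)| = phi(1643) = 1560; group ≅ (Z/1643Z)^* ≅ Z/30Z × Z/52Z

The n-th cyclotomic polynomial Φ_1643(x) is the minimal polynomial of zeta_1643 over Q and has degree phi(1643) = 1560. So Q(zeta_1643) is a degree-1560 Galois extension with Galois group (Z/1643Z)^*. By CRT, (Z/1643Z)^* ≅ (Z/31Z)^* × (Z/53Z)^*. Each prime-power unit group is (Z/31Z)^* ≅ Z/30Z; (Z/53Z)^* ≅ Z/52Z. Hence Gal(Q(zeta_1643)/Q) ≅ Z/30Z × Z/52Z.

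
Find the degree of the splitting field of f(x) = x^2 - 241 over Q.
[K:Q] = 2

The polynomial x^2 - 241 is irreducible over Q since 241 is not a perfect square. Its splitting field is Q(sqrt(241)), which has degree 2 over Q.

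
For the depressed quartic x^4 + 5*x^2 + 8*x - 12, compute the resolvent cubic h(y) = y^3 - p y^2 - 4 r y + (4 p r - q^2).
h(y) = y^3 - 5*y^2 + 48*y - 304

Identify coefficients: p = 5, q = 8, r = -12.
Plug into h(y) = y^3 - p y^2 - 4 r y + (4 p r - q^2):
  h(y) = y^3 - (5) y^2 - 4*(-12) y + (4*(5)*(-12) - (8)^2)
       = y^3 + (-5) y^2 + (48) y + (-304).
Simplifying: h(y) = y^3 - 5*y^2 + 48*y - 304.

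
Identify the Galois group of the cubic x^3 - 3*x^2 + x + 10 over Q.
Gal(K/Q) = S_3 (symmetric group of order 6)

Compute the discriminant of x^3 + (-3)*x^2 + (1)*x + (10): Δ = -2155. Since Δ is not a rational square, the Galois group is not contained in A_3; it must be the full S_3 (irreducibility of the cubic rules out anything smaller).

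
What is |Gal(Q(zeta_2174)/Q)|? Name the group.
|Gal(Q(zeta_2174)/Q)| = phi(2174) = 1086; group ≅ (Z/2174Z)^* ≅ Z/1086Z

The n-th cyclotomic polynomial Φ_2174(x) is the minimal polynomial of zeta_2174 over Q and has degree phi(2174) = 1086. So Q(zeta_2174) is a degree-1086 Galois extension with Galois group (Z/2174Z)^*. By CRT, (Z/2174Z)^* ≅ (Z/2Z)^* × (Z/1087Z)^*. Each prime-power unit group is (Z/2Z)^* ≅ trivial group (order 1); (Z/1087Z)^* ≅ Z/1086Z. Hence Gal(Q(zeta_2174)/Q) ≅ Z/1086Z.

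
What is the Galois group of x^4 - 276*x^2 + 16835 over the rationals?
Gal(K/Q) = V_4 (Klein four-group, Z/2Z × Z/2Z)

f factors as (x^2 - 91)(x^2 - 185), so the splitting field is K = Q(sqrt(91), sqrt(185)). The elements 91, 185, 16835 are all non-squares in Q, so sqrt(91) and sqrt(185) generate independent quadratic extensions. Thus [K:Q] = 4 and Gal(K/Q) is generated by the two order-2 automorphisms sqrt(91) ↦ -sqrt(91) and sqrt(185) ↦ -sqrt(185), giving V_4.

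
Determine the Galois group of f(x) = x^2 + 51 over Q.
Gal(K/Q) = Z/2Z (cyclic of order 2)

x^2 + 51 is irreducible over Q since -51 is not a rational square. The splitting field Q(sqrt(-51)) has degree 2 over Q, and its unique nontrivial automorphism is sqrt(-51) ↦ -sqrt(-51). Hence Gal(Q(sqrt(-51))/Q) = Z/2Z.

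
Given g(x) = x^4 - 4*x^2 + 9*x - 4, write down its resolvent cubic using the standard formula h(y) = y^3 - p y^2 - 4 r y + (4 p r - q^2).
h(y) = y^3 + 4*y^2 + 16*y - 17

Identify coefficients: p = -4, q = 9, r = -4.
Plug into h(y) = y^3 - p y^2 - 4 r y + (4 p r - q^2):
  h(y) = y^3 - (-4) y^2 - 4*(-4) y + (4*(-4)*(-4) - (9)^2)
       = y^3 + (4) y^2 + (16) y + (-17).
Simplifying: h(y) = y^3 + 4*y^2 + 16*y - 17.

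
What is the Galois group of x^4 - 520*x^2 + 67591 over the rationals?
Gal(K/Q) = V_4 (Klein four-group, Z/2Z × Z/2Z)

f factors as (x^2 - 263)(x^2 - 257), so the splitting field is K = Q(sqrt(263), sqrt(257)). The elements 263, 257, 67591 are all non-squares in Q, so sqrt(263) and sqrt(257) generate independent quadratic extensions. Thus [K:Q] = 4 and Gal(K/Q) is generated by the two order-2 automorphisms sqrt(263) ↦ -sqrt(263) and sqrt(257) ↦ -sqrt(257), giving V_4.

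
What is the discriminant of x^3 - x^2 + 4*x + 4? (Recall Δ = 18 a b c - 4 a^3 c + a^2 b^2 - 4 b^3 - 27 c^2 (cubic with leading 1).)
Δ = -944

For x^3 + a x^2 + b x + c the discriminant is Δ = 18 a b c - 4 a^3 c + a^2 b^2 - 4 b^3 - 27 c^2.
Plug a = -1, b = 4, c = 4:
  18*(-1)*(4)*(4) - 4*(-1)^3*(4) + (-1)^2*(4)^2 - 4*(4)^3 - 27*(4)^2
  = -288 + (16) + 16 + (-256) + (-432)
  = -944.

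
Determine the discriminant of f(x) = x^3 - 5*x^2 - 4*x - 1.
Δ = -231

For x^3 + a x^2 + b x + c the discriminant is Δ = 18 a b c - 4 a^3 c + a^2 b^2 - 4 b^3 - 27 c^2.
Plug a = -5, b = -4, c = -1:
  18*(-5)*(-4)*(-1) - 4*(-5)^3*(-1) + (-5)^2*(-4)^2 - 4*(-4)^3 - 27*(-1)^2
  = -360 + (-500) + 400 + (256) + (-27)
  = -231.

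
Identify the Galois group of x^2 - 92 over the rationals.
Gal(K/Q) = Z/2Z (cyclic of order 2)

x^2 - 92 is irreducible over Q since 92 is not a rational square. The splitting field Q(sqrt(92)) has degree 2 over Q, and its unique nontrivial automorphism is sqrt(92) ↦ -sqrt(92). Hence Gal(Q(sqrt(92))/Q) = Z/2Z.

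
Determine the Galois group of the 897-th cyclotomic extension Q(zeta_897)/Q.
|Gal(Q(zeta_897)/Q)| = phi(897) = 528; group ≅ (Z/897Z)^* ≅ Z/2Z × Z/12Z × Z/22Z

The n-th cyclotomic polynomial Φ_897(x) is the minimal polynomial of zeta_897 over Q and has degree phi(897) = 528. So Q(zeta_897) is a degree-528 Galois extension with Galois group (Z/897Z)^*. By CRT, (Z/897Z)^* ≅ (Z/3Z)^* × (Z/13Z)^* × (Z/23Z)^*. Each prime-power unit group is (Z/3Z)^* ≅ Z/2Z; (Z/13Z)^* ≅ Z/12Z; (Z/23Z)^* ≅ Z/22Z. Hence Gal(Q(zeta_897)/Q) ≅ Z/2Z × Z/12Z × Z/22Z.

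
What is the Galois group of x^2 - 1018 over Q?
Gal(K/Q) = Z/2Z (cyclic of order 2)

x^2 - 1018 is irreducible over Q since 1018 is not a rational square. The splitting field Q(sqrt(1018)) has degree 2 over Q, and its unique nontrivial automorphism is sqrt(1018) ↦ -sqrt(1018). Hence Gal(Q(sqrt(1018))/Q) = Z/2Z.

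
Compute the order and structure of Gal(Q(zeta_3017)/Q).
|Gal(Q(zeta_3017)/Q)| = phi(3017) = 2580; group ≅ (Z/3017Z)^* ≅ Z/6Z × Z/430Z

The n-th cyclotomic polynomial Φ_3017(x) is the minimal polynomial of zeta_3017 over Q and has degree phi(3017) = 2580. So Q(zeta_3017) is a degree-2580 Galois extension with Galois group (Z/3017Z)^*. By CRT, (Z/3017Z)^* ≅ (Z/7Z)^* × (Z/431Z)^*. Each prime-power unit group is (Z/7Z)^* ≅ Z/6Z; (Z/431Z)^* ≅ Z/430Z. Hence Gal(Q(zeta_3017)/Q) ≅ Z/6Z × Z/430Z.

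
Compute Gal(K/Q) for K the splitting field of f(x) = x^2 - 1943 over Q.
Gal(K/Q) = Z/2Z (cyclic of order 2)

x^2 - 1943 is irreducible over Q since 1943 is not a rational square. The splitting field Q(sqrt(1943)) has degree 2 over Q, and its unique nontrivial automorphism is sqrt(1943) ↦ -sqrt(1943). Hence Gal(Q(sqrt(1943))/Q) = Z/2Z.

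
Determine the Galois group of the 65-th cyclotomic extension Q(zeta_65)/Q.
|Gal(Q(zeta_65)/Q)| = phi(65) = 48; group ≅ (Z/65Z)^* ≅ Z/4Z × Z/12Z

The n-th cyclotomic polynomial Φ_65(x) is the minimal polynomial of zeta_65 over Q and has degree phi(65) = 48. So Q(zeta_65) is a degree-48 Galois extension with Galois group (Z/65Z)^*. By CRT, (Z/65Z)^* ≅ (Z/5Z)^* × (Z/13Z)^*. Each prime-power unit group is (Z/5Z)^* ≅ Z/4Z; (Z/13Z)^* ≅ Z/12Z. Hence Gal(Q(zeta_65)/Q) ≅ Z/4Z × Z/12Z.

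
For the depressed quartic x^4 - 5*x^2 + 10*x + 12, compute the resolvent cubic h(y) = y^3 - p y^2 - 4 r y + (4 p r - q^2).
h(y) = y^3 + 5*y^2 - 48*y - 340

Identify coefficients: p = -5, q = 10, r = 12.
Plug into h(y) = y^3 - p y^2 - 4 r y + (4 p r - q^2):
  h(y) = y^3 - (-5) y^2 - 4*(12) y + (4*(-5)*(12) - (10)^2)
       = y^3 + (5) y^2 + (-48) y + (-340).
Simplifying: h(y) = y^3 + 5*y^2 - 48*y - 340.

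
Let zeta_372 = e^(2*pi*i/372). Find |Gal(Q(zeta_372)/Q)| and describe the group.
|Gal(Q(zeta_372)/Q)| = phi(372) = 120; group ≅ (Z/372Z)^* ≅ Z/2Z × Z/2Z × Z/30Z

The n-th cyclotomic polynomial Φ_372(x) is the minimal polynomial of zeta_372 over Q and has degree phi(372) = 120. So Q(zeta_372) is a degree-120 Galois extension with Galois group (Z/372Z)^*. By CRT, (Z/372Z)^* ≅ (Z/4Z)^* × (Z/3Z)^* × (Z/31Z)^*. Each prime-power unit group is (Z/4Z)^* ≅ Z/2Z; (Z/3Z)^* ≅ Z/2Z; (Z/31Z)^* ≅ Z/30Z. Hence Gal(Q(zeta_372)/Q) ≅ Z/2Z × Z/2Z × Z/30Z.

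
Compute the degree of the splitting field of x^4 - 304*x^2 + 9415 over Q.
[K:Q] = 4

f factors as (x^2 - 269)(x^2 - 35); the splitting field is K = Q(sqrt(269), sqrt(35)). Since 269, 35, and 9415 are all non-squares in Q, the three subfields Q(sqrt(269)), Q(sqrt(35)), Q(sqrt(9415)) are distinct degree-2 extensions, so [K:Q] = 4 (Klein four Galois group).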